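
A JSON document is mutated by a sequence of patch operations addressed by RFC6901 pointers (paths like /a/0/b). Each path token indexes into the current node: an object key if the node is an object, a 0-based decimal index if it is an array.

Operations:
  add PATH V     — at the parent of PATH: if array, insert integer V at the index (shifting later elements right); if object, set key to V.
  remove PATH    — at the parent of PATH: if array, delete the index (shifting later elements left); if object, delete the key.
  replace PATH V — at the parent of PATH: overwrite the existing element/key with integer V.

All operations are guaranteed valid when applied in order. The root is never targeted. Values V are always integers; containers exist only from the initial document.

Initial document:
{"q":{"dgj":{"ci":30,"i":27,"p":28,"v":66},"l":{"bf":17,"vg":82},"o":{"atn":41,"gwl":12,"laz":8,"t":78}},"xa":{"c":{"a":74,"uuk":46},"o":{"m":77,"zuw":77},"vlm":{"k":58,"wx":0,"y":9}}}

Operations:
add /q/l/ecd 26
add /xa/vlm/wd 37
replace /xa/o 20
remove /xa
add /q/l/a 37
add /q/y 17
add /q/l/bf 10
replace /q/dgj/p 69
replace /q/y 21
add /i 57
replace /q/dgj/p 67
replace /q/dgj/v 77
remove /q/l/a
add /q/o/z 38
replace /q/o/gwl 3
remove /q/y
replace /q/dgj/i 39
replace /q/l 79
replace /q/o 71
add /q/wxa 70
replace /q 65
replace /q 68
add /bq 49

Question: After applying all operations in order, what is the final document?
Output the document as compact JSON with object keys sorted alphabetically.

After op 1 (add /q/l/ecd 26): {"q":{"dgj":{"ci":30,"i":27,"p":28,"v":66},"l":{"bf":17,"ecd":26,"vg":82},"o":{"atn":41,"gwl":12,"laz":8,"t":78}},"xa":{"c":{"a":74,"uuk":46},"o":{"m":77,"zuw":77},"vlm":{"k":58,"wx":0,"y":9}}}
After op 2 (add /xa/vlm/wd 37): {"q":{"dgj":{"ci":30,"i":27,"p":28,"v":66},"l":{"bf":17,"ecd":26,"vg":82},"o":{"atn":41,"gwl":12,"laz":8,"t":78}},"xa":{"c":{"a":74,"uuk":46},"o":{"m":77,"zuw":77},"vlm":{"k":58,"wd":37,"wx":0,"y":9}}}
After op 3 (replace /xa/o 20): {"q":{"dgj":{"ci":30,"i":27,"p":28,"v":66},"l":{"bf":17,"ecd":26,"vg":82},"o":{"atn":41,"gwl":12,"laz":8,"t":78}},"xa":{"c":{"a":74,"uuk":46},"o":20,"vlm":{"k":58,"wd":37,"wx":0,"y":9}}}
After op 4 (remove /xa): {"q":{"dgj":{"ci":30,"i":27,"p":28,"v":66},"l":{"bf":17,"ecd":26,"vg":82},"o":{"atn":41,"gwl":12,"laz":8,"t":78}}}
After op 5 (add /q/l/a 37): {"q":{"dgj":{"ci":30,"i":27,"p":28,"v":66},"l":{"a":37,"bf":17,"ecd":26,"vg":82},"o":{"atn":41,"gwl":12,"laz":8,"t":78}}}
After op 6 (add /q/y 17): {"q":{"dgj":{"ci":30,"i":27,"p":28,"v":66},"l":{"a":37,"bf":17,"ecd":26,"vg":82},"o":{"atn":41,"gwl":12,"laz":8,"t":78},"y":17}}
After op 7 (add /q/l/bf 10): {"q":{"dgj":{"ci":30,"i":27,"p":28,"v":66},"l":{"a":37,"bf":10,"ecd":26,"vg":82},"o":{"atn":41,"gwl":12,"laz":8,"t":78},"y":17}}
After op 8 (replace /q/dgj/p 69): {"q":{"dgj":{"ci":30,"i":27,"p":69,"v":66},"l":{"a":37,"bf":10,"ecd":26,"vg":82},"o":{"atn":41,"gwl":12,"laz":8,"t":78},"y":17}}
After op 9 (replace /q/y 21): {"q":{"dgj":{"ci":30,"i":27,"p":69,"v":66},"l":{"a":37,"bf":10,"ecd":26,"vg":82},"o":{"atn":41,"gwl":12,"laz":8,"t":78},"y":21}}
After op 10 (add /i 57): {"i":57,"q":{"dgj":{"ci":30,"i":27,"p":69,"v":66},"l":{"a":37,"bf":10,"ecd":26,"vg":82},"o":{"atn":41,"gwl":12,"laz":8,"t":78},"y":21}}
After op 11 (replace /q/dgj/p 67): {"i":57,"q":{"dgj":{"ci":30,"i":27,"p":67,"v":66},"l":{"a":37,"bf":10,"ecd":26,"vg":82},"o":{"atn":41,"gwl":12,"laz":8,"t":78},"y":21}}
After op 12 (replace /q/dgj/v 77): {"i":57,"q":{"dgj":{"ci":30,"i":27,"p":67,"v":77},"l":{"a":37,"bf":10,"ecd":26,"vg":82},"o":{"atn":41,"gwl":12,"laz":8,"t":78},"y":21}}
After op 13 (remove /q/l/a): {"i":57,"q":{"dgj":{"ci":30,"i":27,"p":67,"v":77},"l":{"bf":10,"ecd":26,"vg":82},"o":{"atn":41,"gwl":12,"laz":8,"t":78},"y":21}}
After op 14 (add /q/o/z 38): {"i":57,"q":{"dgj":{"ci":30,"i":27,"p":67,"v":77},"l":{"bf":10,"ecd":26,"vg":82},"o":{"atn":41,"gwl":12,"laz":8,"t":78,"z":38},"y":21}}
After op 15 (replace /q/o/gwl 3): {"i":57,"q":{"dgj":{"ci":30,"i":27,"p":67,"v":77},"l":{"bf":10,"ecd":26,"vg":82},"o":{"atn":41,"gwl":3,"laz":8,"t":78,"z":38},"y":21}}
After op 16 (remove /q/y): {"i":57,"q":{"dgj":{"ci":30,"i":27,"p":67,"v":77},"l":{"bf":10,"ecd":26,"vg":82},"o":{"atn":41,"gwl":3,"laz":8,"t":78,"z":38}}}
After op 17 (replace /q/dgj/i 39): {"i":57,"q":{"dgj":{"ci":30,"i":39,"p":67,"v":77},"l":{"bf":10,"ecd":26,"vg":82},"o":{"atn":41,"gwl":3,"laz":8,"t":78,"z":38}}}
After op 18 (replace /q/l 79): {"i":57,"q":{"dgj":{"ci":30,"i":39,"p":67,"v":77},"l":79,"o":{"atn":41,"gwl":3,"laz":8,"t":78,"z":38}}}
After op 19 (replace /q/o 71): {"i":57,"q":{"dgj":{"ci":30,"i":39,"p":67,"v":77},"l":79,"o":71}}
After op 20 (add /q/wxa 70): {"i":57,"q":{"dgj":{"ci":30,"i":39,"p":67,"v":77},"l":79,"o":71,"wxa":70}}
After op 21 (replace /q 65): {"i":57,"q":65}
After op 22 (replace /q 68): {"i":57,"q":68}
After op 23 (add /bq 49): {"bq":49,"i":57,"q":68}

Answer: {"bq":49,"i":57,"q":68}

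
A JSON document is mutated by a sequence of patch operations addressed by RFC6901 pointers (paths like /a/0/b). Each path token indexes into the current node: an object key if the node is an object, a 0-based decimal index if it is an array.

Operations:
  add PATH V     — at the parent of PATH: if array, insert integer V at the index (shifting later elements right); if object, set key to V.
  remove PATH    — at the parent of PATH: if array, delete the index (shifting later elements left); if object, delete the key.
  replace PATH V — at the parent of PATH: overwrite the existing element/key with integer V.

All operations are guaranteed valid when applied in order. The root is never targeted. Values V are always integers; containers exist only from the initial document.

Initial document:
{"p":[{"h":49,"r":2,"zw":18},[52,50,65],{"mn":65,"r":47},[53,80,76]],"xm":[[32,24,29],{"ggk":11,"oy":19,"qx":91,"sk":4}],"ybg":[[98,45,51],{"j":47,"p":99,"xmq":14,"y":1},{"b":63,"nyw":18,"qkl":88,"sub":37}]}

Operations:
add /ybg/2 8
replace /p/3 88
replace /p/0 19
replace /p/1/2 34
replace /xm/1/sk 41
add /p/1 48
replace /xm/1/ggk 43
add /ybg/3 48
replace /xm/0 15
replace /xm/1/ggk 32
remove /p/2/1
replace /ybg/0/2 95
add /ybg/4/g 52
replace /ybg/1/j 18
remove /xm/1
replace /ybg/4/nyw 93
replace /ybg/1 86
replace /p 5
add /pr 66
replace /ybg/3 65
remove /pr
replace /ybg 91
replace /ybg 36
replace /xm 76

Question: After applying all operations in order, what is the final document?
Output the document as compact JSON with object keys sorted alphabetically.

Answer: {"p":5,"xm":76,"ybg":36}

Derivation:
After op 1 (add /ybg/2 8): {"p":[{"h":49,"r":2,"zw":18},[52,50,65],{"mn":65,"r":47},[53,80,76]],"xm":[[32,24,29],{"ggk":11,"oy":19,"qx":91,"sk":4}],"ybg":[[98,45,51],{"j":47,"p":99,"xmq":14,"y":1},8,{"b":63,"nyw":18,"qkl":88,"sub":37}]}
After op 2 (replace /p/3 88): {"p":[{"h":49,"r":2,"zw":18},[52,50,65],{"mn":65,"r":47},88],"xm":[[32,24,29],{"ggk":11,"oy":19,"qx":91,"sk":4}],"ybg":[[98,45,51],{"j":47,"p":99,"xmq":14,"y":1},8,{"b":63,"nyw":18,"qkl":88,"sub":37}]}
After op 3 (replace /p/0 19): {"p":[19,[52,50,65],{"mn":65,"r":47},88],"xm":[[32,24,29],{"ggk":11,"oy":19,"qx":91,"sk":4}],"ybg":[[98,45,51],{"j":47,"p":99,"xmq":14,"y":1},8,{"b":63,"nyw":18,"qkl":88,"sub":37}]}
After op 4 (replace /p/1/2 34): {"p":[19,[52,50,34],{"mn":65,"r":47},88],"xm":[[32,24,29],{"ggk":11,"oy":19,"qx":91,"sk":4}],"ybg":[[98,45,51],{"j":47,"p":99,"xmq":14,"y":1},8,{"b":63,"nyw":18,"qkl":88,"sub":37}]}
After op 5 (replace /xm/1/sk 41): {"p":[19,[52,50,34],{"mn":65,"r":47},88],"xm":[[32,24,29],{"ggk":11,"oy":19,"qx":91,"sk":41}],"ybg":[[98,45,51],{"j":47,"p":99,"xmq":14,"y":1},8,{"b":63,"nyw":18,"qkl":88,"sub":37}]}
After op 6 (add /p/1 48): {"p":[19,48,[52,50,34],{"mn":65,"r":47},88],"xm":[[32,24,29],{"ggk":11,"oy":19,"qx":91,"sk":41}],"ybg":[[98,45,51],{"j":47,"p":99,"xmq":14,"y":1},8,{"b":63,"nyw":18,"qkl":88,"sub":37}]}
After op 7 (replace /xm/1/ggk 43): {"p":[19,48,[52,50,34],{"mn":65,"r":47},88],"xm":[[32,24,29],{"ggk":43,"oy":19,"qx":91,"sk":41}],"ybg":[[98,45,51],{"j":47,"p":99,"xmq":14,"y":1},8,{"b":63,"nyw":18,"qkl":88,"sub":37}]}
After op 8 (add /ybg/3 48): {"p":[19,48,[52,50,34],{"mn":65,"r":47},88],"xm":[[32,24,29],{"ggk":43,"oy":19,"qx":91,"sk":41}],"ybg":[[98,45,51],{"j":47,"p":99,"xmq":14,"y":1},8,48,{"b":63,"nyw":18,"qkl":88,"sub":37}]}
After op 9 (replace /xm/0 15): {"p":[19,48,[52,50,34],{"mn":65,"r":47},88],"xm":[15,{"ggk":43,"oy":19,"qx":91,"sk":41}],"ybg":[[98,45,51],{"j":47,"p":99,"xmq":14,"y":1},8,48,{"b":63,"nyw":18,"qkl":88,"sub":37}]}
After op 10 (replace /xm/1/ggk 32): {"p":[19,48,[52,50,34],{"mn":65,"r":47},88],"xm":[15,{"ggk":32,"oy":19,"qx":91,"sk":41}],"ybg":[[98,45,51],{"j":47,"p":99,"xmq":14,"y":1},8,48,{"b":63,"nyw":18,"qkl":88,"sub":37}]}
After op 11 (remove /p/2/1): {"p":[19,48,[52,34],{"mn":65,"r":47},88],"xm":[15,{"ggk":32,"oy":19,"qx":91,"sk":41}],"ybg":[[98,45,51],{"j":47,"p":99,"xmq":14,"y":1},8,48,{"b":63,"nyw":18,"qkl":88,"sub":37}]}
After op 12 (replace /ybg/0/2 95): {"p":[19,48,[52,34],{"mn":65,"r":47},88],"xm":[15,{"ggk":32,"oy":19,"qx":91,"sk":41}],"ybg":[[98,45,95],{"j":47,"p":99,"xmq":14,"y":1},8,48,{"b":63,"nyw":18,"qkl":88,"sub":37}]}
After op 13 (add /ybg/4/g 52): {"p":[19,48,[52,34],{"mn":65,"r":47},88],"xm":[15,{"ggk":32,"oy":19,"qx":91,"sk":41}],"ybg":[[98,45,95],{"j":47,"p":99,"xmq":14,"y":1},8,48,{"b":63,"g":52,"nyw":18,"qkl":88,"sub":37}]}
After op 14 (replace /ybg/1/j 18): {"p":[19,48,[52,34],{"mn":65,"r":47},88],"xm":[15,{"ggk":32,"oy":19,"qx":91,"sk":41}],"ybg":[[98,45,95],{"j":18,"p":99,"xmq":14,"y":1},8,48,{"b":63,"g":52,"nyw":18,"qkl":88,"sub":37}]}
After op 15 (remove /xm/1): {"p":[19,48,[52,34],{"mn":65,"r":47},88],"xm":[15],"ybg":[[98,45,95],{"j":18,"p":99,"xmq":14,"y":1},8,48,{"b":63,"g":52,"nyw":18,"qkl":88,"sub":37}]}
After op 16 (replace /ybg/4/nyw 93): {"p":[19,48,[52,34],{"mn":65,"r":47},88],"xm":[15],"ybg":[[98,45,95],{"j":18,"p":99,"xmq":14,"y":1},8,48,{"b":63,"g":52,"nyw":93,"qkl":88,"sub":37}]}
After op 17 (replace /ybg/1 86): {"p":[19,48,[52,34],{"mn":65,"r":47},88],"xm":[15],"ybg":[[98,45,95],86,8,48,{"b":63,"g":52,"nyw":93,"qkl":88,"sub":37}]}
After op 18 (replace /p 5): {"p":5,"xm":[15],"ybg":[[98,45,95],86,8,48,{"b":63,"g":52,"nyw":93,"qkl":88,"sub":37}]}
After op 19 (add /pr 66): {"p":5,"pr":66,"xm":[15],"ybg":[[98,45,95],86,8,48,{"b":63,"g":52,"nyw":93,"qkl":88,"sub":37}]}
After op 20 (replace /ybg/3 65): {"p":5,"pr":66,"xm":[15],"ybg":[[98,45,95],86,8,65,{"b":63,"g":52,"nyw":93,"qkl":88,"sub":37}]}
After op 21 (remove /pr): {"p":5,"xm":[15],"ybg":[[98,45,95],86,8,65,{"b":63,"g":52,"nyw":93,"qkl":88,"sub":37}]}
After op 22 (replace /ybg 91): {"p":5,"xm":[15],"ybg":91}
After op 23 (replace /ybg 36): {"p":5,"xm":[15],"ybg":36}
After op 24 (replace /xm 76): {"p":5,"xm":76,"ybg":36}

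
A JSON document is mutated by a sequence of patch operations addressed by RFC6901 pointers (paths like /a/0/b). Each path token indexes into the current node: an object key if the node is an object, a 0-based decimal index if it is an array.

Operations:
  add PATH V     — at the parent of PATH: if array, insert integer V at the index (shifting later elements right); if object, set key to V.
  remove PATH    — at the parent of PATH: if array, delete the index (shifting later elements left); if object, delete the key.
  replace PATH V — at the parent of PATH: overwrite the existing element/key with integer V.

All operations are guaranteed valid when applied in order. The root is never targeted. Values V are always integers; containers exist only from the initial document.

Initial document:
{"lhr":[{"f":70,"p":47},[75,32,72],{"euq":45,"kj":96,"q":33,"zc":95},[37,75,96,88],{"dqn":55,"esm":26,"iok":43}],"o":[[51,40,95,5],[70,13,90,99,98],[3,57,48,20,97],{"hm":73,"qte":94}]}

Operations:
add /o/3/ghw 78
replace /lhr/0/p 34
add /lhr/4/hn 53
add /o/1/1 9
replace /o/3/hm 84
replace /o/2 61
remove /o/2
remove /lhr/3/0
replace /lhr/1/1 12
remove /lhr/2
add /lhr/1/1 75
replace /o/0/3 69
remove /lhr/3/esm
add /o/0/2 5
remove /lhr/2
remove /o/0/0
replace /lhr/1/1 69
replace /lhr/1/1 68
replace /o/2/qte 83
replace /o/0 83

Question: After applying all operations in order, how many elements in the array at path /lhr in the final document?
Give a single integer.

After op 1 (add /o/3/ghw 78): {"lhr":[{"f":70,"p":47},[75,32,72],{"euq":45,"kj":96,"q":33,"zc":95},[37,75,96,88],{"dqn":55,"esm":26,"iok":43}],"o":[[51,40,95,5],[70,13,90,99,98],[3,57,48,20,97],{"ghw":78,"hm":73,"qte":94}]}
After op 2 (replace /lhr/0/p 34): {"lhr":[{"f":70,"p":34},[75,32,72],{"euq":45,"kj":96,"q":33,"zc":95},[37,75,96,88],{"dqn":55,"esm":26,"iok":43}],"o":[[51,40,95,5],[70,13,90,99,98],[3,57,48,20,97],{"ghw":78,"hm":73,"qte":94}]}
After op 3 (add /lhr/4/hn 53): {"lhr":[{"f":70,"p":34},[75,32,72],{"euq":45,"kj":96,"q":33,"zc":95},[37,75,96,88],{"dqn":55,"esm":26,"hn":53,"iok":43}],"o":[[51,40,95,5],[70,13,90,99,98],[3,57,48,20,97],{"ghw":78,"hm":73,"qte":94}]}
After op 4 (add /o/1/1 9): {"lhr":[{"f":70,"p":34},[75,32,72],{"euq":45,"kj":96,"q":33,"zc":95},[37,75,96,88],{"dqn":55,"esm":26,"hn":53,"iok":43}],"o":[[51,40,95,5],[70,9,13,90,99,98],[3,57,48,20,97],{"ghw":78,"hm":73,"qte":94}]}
After op 5 (replace /o/3/hm 84): {"lhr":[{"f":70,"p":34},[75,32,72],{"euq":45,"kj":96,"q":33,"zc":95},[37,75,96,88],{"dqn":55,"esm":26,"hn":53,"iok":43}],"o":[[51,40,95,5],[70,9,13,90,99,98],[3,57,48,20,97],{"ghw":78,"hm":84,"qte":94}]}
After op 6 (replace /o/2 61): {"lhr":[{"f":70,"p":34},[75,32,72],{"euq":45,"kj":96,"q":33,"zc":95},[37,75,96,88],{"dqn":55,"esm":26,"hn":53,"iok":43}],"o":[[51,40,95,5],[70,9,13,90,99,98],61,{"ghw":78,"hm":84,"qte":94}]}
After op 7 (remove /o/2): {"lhr":[{"f":70,"p":34},[75,32,72],{"euq":45,"kj":96,"q":33,"zc":95},[37,75,96,88],{"dqn":55,"esm":26,"hn":53,"iok":43}],"o":[[51,40,95,5],[70,9,13,90,99,98],{"ghw":78,"hm":84,"qte":94}]}
After op 8 (remove /lhr/3/0): {"lhr":[{"f":70,"p":34},[75,32,72],{"euq":45,"kj":96,"q":33,"zc":95},[75,96,88],{"dqn":55,"esm":26,"hn":53,"iok":43}],"o":[[51,40,95,5],[70,9,13,90,99,98],{"ghw":78,"hm":84,"qte":94}]}
After op 9 (replace /lhr/1/1 12): {"lhr":[{"f":70,"p":34},[75,12,72],{"euq":45,"kj":96,"q":33,"zc":95},[75,96,88],{"dqn":55,"esm":26,"hn":53,"iok":43}],"o":[[51,40,95,5],[70,9,13,90,99,98],{"ghw":78,"hm":84,"qte":94}]}
After op 10 (remove /lhr/2): {"lhr":[{"f":70,"p":34},[75,12,72],[75,96,88],{"dqn":55,"esm":26,"hn":53,"iok":43}],"o":[[51,40,95,5],[70,9,13,90,99,98],{"ghw":78,"hm":84,"qte":94}]}
After op 11 (add /lhr/1/1 75): {"lhr":[{"f":70,"p":34},[75,75,12,72],[75,96,88],{"dqn":55,"esm":26,"hn":53,"iok":43}],"o":[[51,40,95,5],[70,9,13,90,99,98],{"ghw":78,"hm":84,"qte":94}]}
After op 12 (replace /o/0/3 69): {"lhr":[{"f":70,"p":34},[75,75,12,72],[75,96,88],{"dqn":55,"esm":26,"hn":53,"iok":43}],"o":[[51,40,95,69],[70,9,13,90,99,98],{"ghw":78,"hm":84,"qte":94}]}
After op 13 (remove /lhr/3/esm): {"lhr":[{"f":70,"p":34},[75,75,12,72],[75,96,88],{"dqn":55,"hn":53,"iok":43}],"o":[[51,40,95,69],[70,9,13,90,99,98],{"ghw":78,"hm":84,"qte":94}]}
After op 14 (add /o/0/2 5): {"lhr":[{"f":70,"p":34},[75,75,12,72],[75,96,88],{"dqn":55,"hn":53,"iok":43}],"o":[[51,40,5,95,69],[70,9,13,90,99,98],{"ghw":78,"hm":84,"qte":94}]}
After op 15 (remove /lhr/2): {"lhr":[{"f":70,"p":34},[75,75,12,72],{"dqn":55,"hn":53,"iok":43}],"o":[[51,40,5,95,69],[70,9,13,90,99,98],{"ghw":78,"hm":84,"qte":94}]}
After op 16 (remove /o/0/0): {"lhr":[{"f":70,"p":34},[75,75,12,72],{"dqn":55,"hn":53,"iok":43}],"o":[[40,5,95,69],[70,9,13,90,99,98],{"ghw":78,"hm":84,"qte":94}]}
After op 17 (replace /lhr/1/1 69): {"lhr":[{"f":70,"p":34},[75,69,12,72],{"dqn":55,"hn":53,"iok":43}],"o":[[40,5,95,69],[70,9,13,90,99,98],{"ghw":78,"hm":84,"qte":94}]}
After op 18 (replace /lhr/1/1 68): {"lhr":[{"f":70,"p":34},[75,68,12,72],{"dqn":55,"hn":53,"iok":43}],"o":[[40,5,95,69],[70,9,13,90,99,98],{"ghw":78,"hm":84,"qte":94}]}
After op 19 (replace /o/2/qte 83): {"lhr":[{"f":70,"p":34},[75,68,12,72],{"dqn":55,"hn":53,"iok":43}],"o":[[40,5,95,69],[70,9,13,90,99,98],{"ghw":78,"hm":84,"qte":83}]}
After op 20 (replace /o/0 83): {"lhr":[{"f":70,"p":34},[75,68,12,72],{"dqn":55,"hn":53,"iok":43}],"o":[83,[70,9,13,90,99,98],{"ghw":78,"hm":84,"qte":83}]}
Size at path /lhr: 3

Answer: 3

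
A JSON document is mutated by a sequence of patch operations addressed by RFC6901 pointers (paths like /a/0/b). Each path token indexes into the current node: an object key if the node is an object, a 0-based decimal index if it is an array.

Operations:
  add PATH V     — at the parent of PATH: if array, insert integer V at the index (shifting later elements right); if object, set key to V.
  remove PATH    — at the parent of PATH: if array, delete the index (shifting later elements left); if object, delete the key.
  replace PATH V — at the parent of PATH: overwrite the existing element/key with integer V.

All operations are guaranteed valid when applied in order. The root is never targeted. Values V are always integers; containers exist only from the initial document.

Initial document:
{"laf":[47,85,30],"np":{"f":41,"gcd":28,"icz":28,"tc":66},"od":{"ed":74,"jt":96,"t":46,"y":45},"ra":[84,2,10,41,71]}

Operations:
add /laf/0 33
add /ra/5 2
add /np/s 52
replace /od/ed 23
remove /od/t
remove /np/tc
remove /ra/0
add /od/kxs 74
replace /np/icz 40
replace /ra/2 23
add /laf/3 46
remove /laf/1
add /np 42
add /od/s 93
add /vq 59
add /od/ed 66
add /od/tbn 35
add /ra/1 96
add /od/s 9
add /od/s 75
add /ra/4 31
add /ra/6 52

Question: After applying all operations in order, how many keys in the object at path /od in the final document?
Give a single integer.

Answer: 6

Derivation:
After op 1 (add /laf/0 33): {"laf":[33,47,85,30],"np":{"f":41,"gcd":28,"icz":28,"tc":66},"od":{"ed":74,"jt":96,"t":46,"y":45},"ra":[84,2,10,41,71]}
After op 2 (add /ra/5 2): {"laf":[33,47,85,30],"np":{"f":41,"gcd":28,"icz":28,"tc":66},"od":{"ed":74,"jt":96,"t":46,"y":45},"ra":[84,2,10,41,71,2]}
After op 3 (add /np/s 52): {"laf":[33,47,85,30],"np":{"f":41,"gcd":28,"icz":28,"s":52,"tc":66},"od":{"ed":74,"jt":96,"t":46,"y":45},"ra":[84,2,10,41,71,2]}
After op 4 (replace /od/ed 23): {"laf":[33,47,85,30],"np":{"f":41,"gcd":28,"icz":28,"s":52,"tc":66},"od":{"ed":23,"jt":96,"t":46,"y":45},"ra":[84,2,10,41,71,2]}
After op 5 (remove /od/t): {"laf":[33,47,85,30],"np":{"f":41,"gcd":28,"icz":28,"s":52,"tc":66},"od":{"ed":23,"jt":96,"y":45},"ra":[84,2,10,41,71,2]}
After op 6 (remove /np/tc): {"laf":[33,47,85,30],"np":{"f":41,"gcd":28,"icz":28,"s":52},"od":{"ed":23,"jt":96,"y":45},"ra":[84,2,10,41,71,2]}
After op 7 (remove /ra/0): {"laf":[33,47,85,30],"np":{"f":41,"gcd":28,"icz":28,"s":52},"od":{"ed":23,"jt":96,"y":45},"ra":[2,10,41,71,2]}
After op 8 (add /od/kxs 74): {"laf":[33,47,85,30],"np":{"f":41,"gcd":28,"icz":28,"s":52},"od":{"ed":23,"jt":96,"kxs":74,"y":45},"ra":[2,10,41,71,2]}
After op 9 (replace /np/icz 40): {"laf":[33,47,85,30],"np":{"f":41,"gcd":28,"icz":40,"s":52},"od":{"ed":23,"jt":96,"kxs":74,"y":45},"ra":[2,10,41,71,2]}
After op 10 (replace /ra/2 23): {"laf":[33,47,85,30],"np":{"f":41,"gcd":28,"icz":40,"s":52},"od":{"ed":23,"jt":96,"kxs":74,"y":45},"ra":[2,10,23,71,2]}
After op 11 (add /laf/3 46): {"laf":[33,47,85,46,30],"np":{"f":41,"gcd":28,"icz":40,"s":52},"od":{"ed":23,"jt":96,"kxs":74,"y":45},"ra":[2,10,23,71,2]}
After op 12 (remove /laf/1): {"laf":[33,85,46,30],"np":{"f":41,"gcd":28,"icz":40,"s":52},"od":{"ed":23,"jt":96,"kxs":74,"y":45},"ra":[2,10,23,71,2]}
After op 13 (add /np 42): {"laf":[33,85,46,30],"np":42,"od":{"ed":23,"jt":96,"kxs":74,"y":45},"ra":[2,10,23,71,2]}
After op 14 (add /od/s 93): {"laf":[33,85,46,30],"np":42,"od":{"ed":23,"jt":96,"kxs":74,"s":93,"y":45},"ra":[2,10,23,71,2]}
After op 15 (add /vq 59): {"laf":[33,85,46,30],"np":42,"od":{"ed":23,"jt":96,"kxs":74,"s":93,"y":45},"ra":[2,10,23,71,2],"vq":59}
After op 16 (add /od/ed 66): {"laf":[33,85,46,30],"np":42,"od":{"ed":66,"jt":96,"kxs":74,"s":93,"y":45},"ra":[2,10,23,71,2],"vq":59}
After op 17 (add /od/tbn 35): {"laf":[33,85,46,30],"np":42,"od":{"ed":66,"jt":96,"kxs":74,"s":93,"tbn":35,"y":45},"ra":[2,10,23,71,2],"vq":59}
After op 18 (add /ra/1 96): {"laf":[33,85,46,30],"np":42,"od":{"ed":66,"jt":96,"kxs":74,"s":93,"tbn":35,"y":45},"ra":[2,96,10,23,71,2],"vq":59}
After op 19 (add /od/s 9): {"laf":[33,85,46,30],"np":42,"od":{"ed":66,"jt":96,"kxs":74,"s":9,"tbn":35,"y":45},"ra":[2,96,10,23,71,2],"vq":59}
After op 20 (add /od/s 75): {"laf":[33,85,46,30],"np":42,"od":{"ed":66,"jt":96,"kxs":74,"s":75,"tbn":35,"y":45},"ra":[2,96,10,23,71,2],"vq":59}
After op 21 (add /ra/4 31): {"laf":[33,85,46,30],"np":42,"od":{"ed":66,"jt":96,"kxs":74,"s":75,"tbn":35,"y":45},"ra":[2,96,10,23,31,71,2],"vq":59}
After op 22 (add /ra/6 52): {"laf":[33,85,46,30],"np":42,"od":{"ed":66,"jt":96,"kxs":74,"s":75,"tbn":35,"y":45},"ra":[2,96,10,23,31,71,52,2],"vq":59}
Size at path /od: 6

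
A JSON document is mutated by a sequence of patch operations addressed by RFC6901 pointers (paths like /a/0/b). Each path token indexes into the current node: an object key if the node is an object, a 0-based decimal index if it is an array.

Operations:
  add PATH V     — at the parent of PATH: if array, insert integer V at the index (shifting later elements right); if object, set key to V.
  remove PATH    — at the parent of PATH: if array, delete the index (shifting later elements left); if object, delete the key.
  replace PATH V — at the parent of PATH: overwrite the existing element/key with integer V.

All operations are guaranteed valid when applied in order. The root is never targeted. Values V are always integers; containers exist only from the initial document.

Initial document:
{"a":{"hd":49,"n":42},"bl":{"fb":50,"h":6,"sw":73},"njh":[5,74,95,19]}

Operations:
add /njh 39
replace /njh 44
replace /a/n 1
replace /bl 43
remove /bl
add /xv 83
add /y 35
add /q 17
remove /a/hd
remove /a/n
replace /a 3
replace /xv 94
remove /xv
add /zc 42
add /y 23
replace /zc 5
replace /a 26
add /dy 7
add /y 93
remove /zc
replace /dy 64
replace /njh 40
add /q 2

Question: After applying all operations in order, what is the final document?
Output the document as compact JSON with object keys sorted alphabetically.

After op 1 (add /njh 39): {"a":{"hd":49,"n":42},"bl":{"fb":50,"h":6,"sw":73},"njh":39}
After op 2 (replace /njh 44): {"a":{"hd":49,"n":42},"bl":{"fb":50,"h":6,"sw":73},"njh":44}
After op 3 (replace /a/n 1): {"a":{"hd":49,"n":1},"bl":{"fb":50,"h":6,"sw":73},"njh":44}
After op 4 (replace /bl 43): {"a":{"hd":49,"n":1},"bl":43,"njh":44}
After op 5 (remove /bl): {"a":{"hd":49,"n":1},"njh":44}
After op 6 (add /xv 83): {"a":{"hd":49,"n":1},"njh":44,"xv":83}
After op 7 (add /y 35): {"a":{"hd":49,"n":1},"njh":44,"xv":83,"y":35}
After op 8 (add /q 17): {"a":{"hd":49,"n":1},"njh":44,"q":17,"xv":83,"y":35}
After op 9 (remove /a/hd): {"a":{"n":1},"njh":44,"q":17,"xv":83,"y":35}
After op 10 (remove /a/n): {"a":{},"njh":44,"q":17,"xv":83,"y":35}
After op 11 (replace /a 3): {"a":3,"njh":44,"q":17,"xv":83,"y":35}
After op 12 (replace /xv 94): {"a":3,"njh":44,"q":17,"xv":94,"y":35}
After op 13 (remove /xv): {"a":3,"njh":44,"q":17,"y":35}
After op 14 (add /zc 42): {"a":3,"njh":44,"q":17,"y":35,"zc":42}
After op 15 (add /y 23): {"a":3,"njh":44,"q":17,"y":23,"zc":42}
After op 16 (replace /zc 5): {"a":3,"njh":44,"q":17,"y":23,"zc":5}
After op 17 (replace /a 26): {"a":26,"njh":44,"q":17,"y":23,"zc":5}
After op 18 (add /dy 7): {"a":26,"dy":7,"njh":44,"q":17,"y":23,"zc":5}
After op 19 (add /y 93): {"a":26,"dy":7,"njh":44,"q":17,"y":93,"zc":5}
After op 20 (remove /zc): {"a":26,"dy":7,"njh":44,"q":17,"y":93}
After op 21 (replace /dy 64): {"a":26,"dy":64,"njh":44,"q":17,"y":93}
After op 22 (replace /njh 40): {"a":26,"dy":64,"njh":40,"q":17,"y":93}
After op 23 (add /q 2): {"a":26,"dy":64,"njh":40,"q":2,"y":93}

Answer: {"a":26,"dy":64,"njh":40,"q":2,"y":93}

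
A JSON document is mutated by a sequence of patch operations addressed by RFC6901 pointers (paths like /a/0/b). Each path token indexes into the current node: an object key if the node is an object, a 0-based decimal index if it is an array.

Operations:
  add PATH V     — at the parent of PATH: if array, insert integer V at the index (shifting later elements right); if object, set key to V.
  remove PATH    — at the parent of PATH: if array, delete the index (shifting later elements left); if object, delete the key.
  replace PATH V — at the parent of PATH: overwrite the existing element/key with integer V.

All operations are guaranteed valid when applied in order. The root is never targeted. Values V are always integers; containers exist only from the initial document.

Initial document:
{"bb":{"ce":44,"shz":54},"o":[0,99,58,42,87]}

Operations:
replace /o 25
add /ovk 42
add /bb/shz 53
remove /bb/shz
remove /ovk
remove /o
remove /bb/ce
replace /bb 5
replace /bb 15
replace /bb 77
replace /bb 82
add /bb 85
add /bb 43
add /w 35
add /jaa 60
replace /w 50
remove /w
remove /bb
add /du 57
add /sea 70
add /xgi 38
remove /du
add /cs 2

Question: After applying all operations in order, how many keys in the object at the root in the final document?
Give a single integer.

Answer: 4

Derivation:
After op 1 (replace /o 25): {"bb":{"ce":44,"shz":54},"o":25}
After op 2 (add /ovk 42): {"bb":{"ce":44,"shz":54},"o":25,"ovk":42}
After op 3 (add /bb/shz 53): {"bb":{"ce":44,"shz":53},"o":25,"ovk":42}
After op 4 (remove /bb/shz): {"bb":{"ce":44},"o":25,"ovk":42}
After op 5 (remove /ovk): {"bb":{"ce":44},"o":25}
After op 6 (remove /o): {"bb":{"ce":44}}
After op 7 (remove /bb/ce): {"bb":{}}
After op 8 (replace /bb 5): {"bb":5}
After op 9 (replace /bb 15): {"bb":15}
After op 10 (replace /bb 77): {"bb":77}
After op 11 (replace /bb 82): {"bb":82}
After op 12 (add /bb 85): {"bb":85}
After op 13 (add /bb 43): {"bb":43}
After op 14 (add /w 35): {"bb":43,"w":35}
After op 15 (add /jaa 60): {"bb":43,"jaa":60,"w":35}
After op 16 (replace /w 50): {"bb":43,"jaa":60,"w":50}
After op 17 (remove /w): {"bb":43,"jaa":60}
After op 18 (remove /bb): {"jaa":60}
After op 19 (add /du 57): {"du":57,"jaa":60}
After op 20 (add /sea 70): {"du":57,"jaa":60,"sea":70}
After op 21 (add /xgi 38): {"du":57,"jaa":60,"sea":70,"xgi":38}
After op 22 (remove /du): {"jaa":60,"sea":70,"xgi":38}
After op 23 (add /cs 2): {"cs":2,"jaa":60,"sea":70,"xgi":38}
Size at the root: 4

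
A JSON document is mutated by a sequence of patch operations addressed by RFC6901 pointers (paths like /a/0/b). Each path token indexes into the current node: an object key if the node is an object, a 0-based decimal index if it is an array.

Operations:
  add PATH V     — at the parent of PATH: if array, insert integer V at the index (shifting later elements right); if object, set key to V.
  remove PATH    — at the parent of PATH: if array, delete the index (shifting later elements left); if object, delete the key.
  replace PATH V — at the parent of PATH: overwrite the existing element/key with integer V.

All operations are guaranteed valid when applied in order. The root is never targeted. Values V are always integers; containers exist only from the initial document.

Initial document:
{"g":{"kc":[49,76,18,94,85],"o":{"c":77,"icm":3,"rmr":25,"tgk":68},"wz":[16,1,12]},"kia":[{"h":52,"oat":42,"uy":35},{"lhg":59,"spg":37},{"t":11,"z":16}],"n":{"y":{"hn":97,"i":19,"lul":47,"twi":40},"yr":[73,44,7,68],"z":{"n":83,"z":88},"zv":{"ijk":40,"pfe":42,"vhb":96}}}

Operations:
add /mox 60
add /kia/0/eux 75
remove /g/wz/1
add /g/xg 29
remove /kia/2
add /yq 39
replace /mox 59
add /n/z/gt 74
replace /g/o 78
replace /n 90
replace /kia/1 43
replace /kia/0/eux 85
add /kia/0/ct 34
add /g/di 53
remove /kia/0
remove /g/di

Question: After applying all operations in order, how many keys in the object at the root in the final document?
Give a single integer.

After op 1 (add /mox 60): {"g":{"kc":[49,76,18,94,85],"o":{"c":77,"icm":3,"rmr":25,"tgk":68},"wz":[16,1,12]},"kia":[{"h":52,"oat":42,"uy":35},{"lhg":59,"spg":37},{"t":11,"z":16}],"mox":60,"n":{"y":{"hn":97,"i":19,"lul":47,"twi":40},"yr":[73,44,7,68],"z":{"n":83,"z":88},"zv":{"ijk":40,"pfe":42,"vhb":96}}}
After op 2 (add /kia/0/eux 75): {"g":{"kc":[49,76,18,94,85],"o":{"c":77,"icm":3,"rmr":25,"tgk":68},"wz":[16,1,12]},"kia":[{"eux":75,"h":52,"oat":42,"uy":35},{"lhg":59,"spg":37},{"t":11,"z":16}],"mox":60,"n":{"y":{"hn":97,"i":19,"lul":47,"twi":40},"yr":[73,44,7,68],"z":{"n":83,"z":88},"zv":{"ijk":40,"pfe":42,"vhb":96}}}
After op 3 (remove /g/wz/1): {"g":{"kc":[49,76,18,94,85],"o":{"c":77,"icm":3,"rmr":25,"tgk":68},"wz":[16,12]},"kia":[{"eux":75,"h":52,"oat":42,"uy":35},{"lhg":59,"spg":37},{"t":11,"z":16}],"mox":60,"n":{"y":{"hn":97,"i":19,"lul":47,"twi":40},"yr":[73,44,7,68],"z":{"n":83,"z":88},"zv":{"ijk":40,"pfe":42,"vhb":96}}}
After op 4 (add /g/xg 29): {"g":{"kc":[49,76,18,94,85],"o":{"c":77,"icm":3,"rmr":25,"tgk":68},"wz":[16,12],"xg":29},"kia":[{"eux":75,"h":52,"oat":42,"uy":35},{"lhg":59,"spg":37},{"t":11,"z":16}],"mox":60,"n":{"y":{"hn":97,"i":19,"lul":47,"twi":40},"yr":[73,44,7,68],"z":{"n":83,"z":88},"zv":{"ijk":40,"pfe":42,"vhb":96}}}
After op 5 (remove /kia/2): {"g":{"kc":[49,76,18,94,85],"o":{"c":77,"icm":3,"rmr":25,"tgk":68},"wz":[16,12],"xg":29},"kia":[{"eux":75,"h":52,"oat":42,"uy":35},{"lhg":59,"spg":37}],"mox":60,"n":{"y":{"hn":97,"i":19,"lul":47,"twi":40},"yr":[73,44,7,68],"z":{"n":83,"z":88},"zv":{"ijk":40,"pfe":42,"vhb":96}}}
After op 6 (add /yq 39): {"g":{"kc":[49,76,18,94,85],"o":{"c":77,"icm":3,"rmr":25,"tgk":68},"wz":[16,12],"xg":29},"kia":[{"eux":75,"h":52,"oat":42,"uy":35},{"lhg":59,"spg":37}],"mox":60,"n":{"y":{"hn":97,"i":19,"lul":47,"twi":40},"yr":[73,44,7,68],"z":{"n":83,"z":88},"zv":{"ijk":40,"pfe":42,"vhb":96}},"yq":39}
After op 7 (replace /mox 59): {"g":{"kc":[49,76,18,94,85],"o":{"c":77,"icm":3,"rmr":25,"tgk":68},"wz":[16,12],"xg":29},"kia":[{"eux":75,"h":52,"oat":42,"uy":35},{"lhg":59,"spg":37}],"mox":59,"n":{"y":{"hn":97,"i":19,"lul":47,"twi":40},"yr":[73,44,7,68],"z":{"n":83,"z":88},"zv":{"ijk":40,"pfe":42,"vhb":96}},"yq":39}
After op 8 (add /n/z/gt 74): {"g":{"kc":[49,76,18,94,85],"o":{"c":77,"icm":3,"rmr":25,"tgk":68},"wz":[16,12],"xg":29},"kia":[{"eux":75,"h":52,"oat":42,"uy":35},{"lhg":59,"spg":37}],"mox":59,"n":{"y":{"hn":97,"i":19,"lul":47,"twi":40},"yr":[73,44,7,68],"z":{"gt":74,"n":83,"z":88},"zv":{"ijk":40,"pfe":42,"vhb":96}},"yq":39}
After op 9 (replace /g/o 78): {"g":{"kc":[49,76,18,94,85],"o":78,"wz":[16,12],"xg":29},"kia":[{"eux":75,"h":52,"oat":42,"uy":35},{"lhg":59,"spg":37}],"mox":59,"n":{"y":{"hn":97,"i":19,"lul":47,"twi":40},"yr":[73,44,7,68],"z":{"gt":74,"n":83,"z":88},"zv":{"ijk":40,"pfe":42,"vhb":96}},"yq":39}
After op 10 (replace /n 90): {"g":{"kc":[49,76,18,94,85],"o":78,"wz":[16,12],"xg":29},"kia":[{"eux":75,"h":52,"oat":42,"uy":35},{"lhg":59,"spg":37}],"mox":59,"n":90,"yq":39}
After op 11 (replace /kia/1 43): {"g":{"kc":[49,76,18,94,85],"o":78,"wz":[16,12],"xg":29},"kia":[{"eux":75,"h":52,"oat":42,"uy":35},43],"mox":59,"n":90,"yq":39}
After op 12 (replace /kia/0/eux 85): {"g":{"kc":[49,76,18,94,85],"o":78,"wz":[16,12],"xg":29},"kia":[{"eux":85,"h":52,"oat":42,"uy":35},43],"mox":59,"n":90,"yq":39}
After op 13 (add /kia/0/ct 34): {"g":{"kc":[49,76,18,94,85],"o":78,"wz":[16,12],"xg":29},"kia":[{"ct":34,"eux":85,"h":52,"oat":42,"uy":35},43],"mox":59,"n":90,"yq":39}
After op 14 (add /g/di 53): {"g":{"di":53,"kc":[49,76,18,94,85],"o":78,"wz":[16,12],"xg":29},"kia":[{"ct":34,"eux":85,"h":52,"oat":42,"uy":35},43],"mox":59,"n":90,"yq":39}
After op 15 (remove /kia/0): {"g":{"di":53,"kc":[49,76,18,94,85],"o":78,"wz":[16,12],"xg":29},"kia":[43],"mox":59,"n":90,"yq":39}
After op 16 (remove /g/di): {"g":{"kc":[49,76,18,94,85],"o":78,"wz":[16,12],"xg":29},"kia":[43],"mox":59,"n":90,"yq":39}
Size at the root: 5

Answer: 5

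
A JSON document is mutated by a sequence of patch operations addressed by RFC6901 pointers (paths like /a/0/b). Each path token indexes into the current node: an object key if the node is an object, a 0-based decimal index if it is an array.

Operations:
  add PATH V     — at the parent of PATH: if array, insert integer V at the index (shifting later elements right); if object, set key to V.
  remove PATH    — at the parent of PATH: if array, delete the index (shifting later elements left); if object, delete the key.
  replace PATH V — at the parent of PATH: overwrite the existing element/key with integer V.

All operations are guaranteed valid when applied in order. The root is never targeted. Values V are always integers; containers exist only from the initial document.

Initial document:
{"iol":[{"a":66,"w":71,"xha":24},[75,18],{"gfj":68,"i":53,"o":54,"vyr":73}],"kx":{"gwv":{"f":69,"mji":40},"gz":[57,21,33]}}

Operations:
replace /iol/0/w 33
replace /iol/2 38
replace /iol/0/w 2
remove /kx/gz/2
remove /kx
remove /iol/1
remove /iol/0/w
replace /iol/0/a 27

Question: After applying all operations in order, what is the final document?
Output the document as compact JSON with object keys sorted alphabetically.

After op 1 (replace /iol/0/w 33): {"iol":[{"a":66,"w":33,"xha":24},[75,18],{"gfj":68,"i":53,"o":54,"vyr":73}],"kx":{"gwv":{"f":69,"mji":40},"gz":[57,21,33]}}
After op 2 (replace /iol/2 38): {"iol":[{"a":66,"w":33,"xha":24},[75,18],38],"kx":{"gwv":{"f":69,"mji":40},"gz":[57,21,33]}}
After op 3 (replace /iol/0/w 2): {"iol":[{"a":66,"w":2,"xha":24},[75,18],38],"kx":{"gwv":{"f":69,"mji":40},"gz":[57,21,33]}}
After op 4 (remove /kx/gz/2): {"iol":[{"a":66,"w":2,"xha":24},[75,18],38],"kx":{"gwv":{"f":69,"mji":40},"gz":[57,21]}}
After op 5 (remove /kx): {"iol":[{"a":66,"w":2,"xha":24},[75,18],38]}
After op 6 (remove /iol/1): {"iol":[{"a":66,"w":2,"xha":24},38]}
After op 7 (remove /iol/0/w): {"iol":[{"a":66,"xha":24},38]}
After op 8 (replace /iol/0/a 27): {"iol":[{"a":27,"xha":24},38]}

Answer: {"iol":[{"a":27,"xha":24},38]}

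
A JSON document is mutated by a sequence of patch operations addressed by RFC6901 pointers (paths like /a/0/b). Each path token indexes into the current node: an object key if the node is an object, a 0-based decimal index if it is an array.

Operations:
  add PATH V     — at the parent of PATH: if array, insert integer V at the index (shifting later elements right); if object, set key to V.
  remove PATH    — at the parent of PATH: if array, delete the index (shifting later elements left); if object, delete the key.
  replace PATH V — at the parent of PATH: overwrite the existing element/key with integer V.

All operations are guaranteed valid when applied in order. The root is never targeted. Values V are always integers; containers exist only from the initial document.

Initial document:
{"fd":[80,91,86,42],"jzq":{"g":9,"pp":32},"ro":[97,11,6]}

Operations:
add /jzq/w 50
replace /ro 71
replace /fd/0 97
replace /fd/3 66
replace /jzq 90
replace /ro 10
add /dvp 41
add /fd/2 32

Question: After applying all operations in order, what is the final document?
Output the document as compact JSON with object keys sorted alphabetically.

After op 1 (add /jzq/w 50): {"fd":[80,91,86,42],"jzq":{"g":9,"pp":32,"w":50},"ro":[97,11,6]}
After op 2 (replace /ro 71): {"fd":[80,91,86,42],"jzq":{"g":9,"pp":32,"w":50},"ro":71}
After op 3 (replace /fd/0 97): {"fd":[97,91,86,42],"jzq":{"g":9,"pp":32,"w":50},"ro":71}
After op 4 (replace /fd/3 66): {"fd":[97,91,86,66],"jzq":{"g":9,"pp":32,"w":50},"ro":71}
After op 5 (replace /jzq 90): {"fd":[97,91,86,66],"jzq":90,"ro":71}
After op 6 (replace /ro 10): {"fd":[97,91,86,66],"jzq":90,"ro":10}
After op 7 (add /dvp 41): {"dvp":41,"fd":[97,91,86,66],"jzq":90,"ro":10}
After op 8 (add /fd/2 32): {"dvp":41,"fd":[97,91,32,86,66],"jzq":90,"ro":10}

Answer: {"dvp":41,"fd":[97,91,32,86,66],"jzq":90,"ro":10}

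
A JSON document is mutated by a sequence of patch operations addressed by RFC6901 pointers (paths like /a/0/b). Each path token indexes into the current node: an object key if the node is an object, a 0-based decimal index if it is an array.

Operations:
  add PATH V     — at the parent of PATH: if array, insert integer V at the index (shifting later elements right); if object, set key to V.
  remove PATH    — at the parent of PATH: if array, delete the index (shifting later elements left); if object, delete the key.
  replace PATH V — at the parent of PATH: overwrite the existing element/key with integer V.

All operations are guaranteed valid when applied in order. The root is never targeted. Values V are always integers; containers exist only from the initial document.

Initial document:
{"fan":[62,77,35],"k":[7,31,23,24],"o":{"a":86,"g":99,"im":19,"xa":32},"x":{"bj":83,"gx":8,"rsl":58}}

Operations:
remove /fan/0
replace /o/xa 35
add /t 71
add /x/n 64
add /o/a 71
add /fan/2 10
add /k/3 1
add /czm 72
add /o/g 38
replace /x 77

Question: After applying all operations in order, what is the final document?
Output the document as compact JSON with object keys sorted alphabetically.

After op 1 (remove /fan/0): {"fan":[77,35],"k":[7,31,23,24],"o":{"a":86,"g":99,"im":19,"xa":32},"x":{"bj":83,"gx":8,"rsl":58}}
After op 2 (replace /o/xa 35): {"fan":[77,35],"k":[7,31,23,24],"o":{"a":86,"g":99,"im":19,"xa":35},"x":{"bj":83,"gx":8,"rsl":58}}
After op 3 (add /t 71): {"fan":[77,35],"k":[7,31,23,24],"o":{"a":86,"g":99,"im":19,"xa":35},"t":71,"x":{"bj":83,"gx":8,"rsl":58}}
After op 4 (add /x/n 64): {"fan":[77,35],"k":[7,31,23,24],"o":{"a":86,"g":99,"im":19,"xa":35},"t":71,"x":{"bj":83,"gx":8,"n":64,"rsl":58}}
After op 5 (add /o/a 71): {"fan":[77,35],"k":[7,31,23,24],"o":{"a":71,"g":99,"im":19,"xa":35},"t":71,"x":{"bj":83,"gx":8,"n":64,"rsl":58}}
After op 6 (add /fan/2 10): {"fan":[77,35,10],"k":[7,31,23,24],"o":{"a":71,"g":99,"im":19,"xa":35},"t":71,"x":{"bj":83,"gx":8,"n":64,"rsl":58}}
After op 7 (add /k/3 1): {"fan":[77,35,10],"k":[7,31,23,1,24],"o":{"a":71,"g":99,"im":19,"xa":35},"t":71,"x":{"bj":83,"gx":8,"n":64,"rsl":58}}
After op 8 (add /czm 72): {"czm":72,"fan":[77,35,10],"k":[7,31,23,1,24],"o":{"a":71,"g":99,"im":19,"xa":35},"t":71,"x":{"bj":83,"gx":8,"n":64,"rsl":58}}
After op 9 (add /o/g 38): {"czm":72,"fan":[77,35,10],"k":[7,31,23,1,24],"o":{"a":71,"g":38,"im":19,"xa":35},"t":71,"x":{"bj":83,"gx":8,"n":64,"rsl":58}}
After op 10 (replace /x 77): {"czm":72,"fan":[77,35,10],"k":[7,31,23,1,24],"o":{"a":71,"g":38,"im":19,"xa":35},"t":71,"x":77}

Answer: {"czm":72,"fan":[77,35,10],"k":[7,31,23,1,24],"o":{"a":71,"g":38,"im":19,"xa":35},"t":71,"x":77}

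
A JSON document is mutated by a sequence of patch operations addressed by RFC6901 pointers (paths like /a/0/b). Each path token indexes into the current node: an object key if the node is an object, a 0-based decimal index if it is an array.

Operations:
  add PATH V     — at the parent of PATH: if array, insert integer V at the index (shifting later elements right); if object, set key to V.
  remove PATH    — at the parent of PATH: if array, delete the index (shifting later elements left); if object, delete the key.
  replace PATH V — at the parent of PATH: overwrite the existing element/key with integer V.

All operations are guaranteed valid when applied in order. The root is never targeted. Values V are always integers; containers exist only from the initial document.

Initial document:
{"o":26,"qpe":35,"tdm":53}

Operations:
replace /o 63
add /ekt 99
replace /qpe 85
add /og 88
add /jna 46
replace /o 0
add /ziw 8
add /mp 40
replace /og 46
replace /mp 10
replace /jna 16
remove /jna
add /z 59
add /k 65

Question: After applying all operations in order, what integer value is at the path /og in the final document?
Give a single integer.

After op 1 (replace /o 63): {"o":63,"qpe":35,"tdm":53}
After op 2 (add /ekt 99): {"ekt":99,"o":63,"qpe":35,"tdm":53}
After op 3 (replace /qpe 85): {"ekt":99,"o":63,"qpe":85,"tdm":53}
After op 4 (add /og 88): {"ekt":99,"o":63,"og":88,"qpe":85,"tdm":53}
After op 5 (add /jna 46): {"ekt":99,"jna":46,"o":63,"og":88,"qpe":85,"tdm":53}
After op 6 (replace /o 0): {"ekt":99,"jna":46,"o":0,"og":88,"qpe":85,"tdm":53}
After op 7 (add /ziw 8): {"ekt":99,"jna":46,"o":0,"og":88,"qpe":85,"tdm":53,"ziw":8}
After op 8 (add /mp 40): {"ekt":99,"jna":46,"mp":40,"o":0,"og":88,"qpe":85,"tdm":53,"ziw":8}
After op 9 (replace /og 46): {"ekt":99,"jna":46,"mp":40,"o":0,"og":46,"qpe":85,"tdm":53,"ziw":8}
After op 10 (replace /mp 10): {"ekt":99,"jna":46,"mp":10,"o":0,"og":46,"qpe":85,"tdm":53,"ziw":8}
After op 11 (replace /jna 16): {"ekt":99,"jna":16,"mp":10,"o":0,"og":46,"qpe":85,"tdm":53,"ziw":8}
After op 12 (remove /jna): {"ekt":99,"mp":10,"o":0,"og":46,"qpe":85,"tdm":53,"ziw":8}
After op 13 (add /z 59): {"ekt":99,"mp":10,"o":0,"og":46,"qpe":85,"tdm":53,"z":59,"ziw":8}
After op 14 (add /k 65): {"ekt":99,"k":65,"mp":10,"o":0,"og":46,"qpe":85,"tdm":53,"z":59,"ziw":8}
Value at /og: 46

Answer: 46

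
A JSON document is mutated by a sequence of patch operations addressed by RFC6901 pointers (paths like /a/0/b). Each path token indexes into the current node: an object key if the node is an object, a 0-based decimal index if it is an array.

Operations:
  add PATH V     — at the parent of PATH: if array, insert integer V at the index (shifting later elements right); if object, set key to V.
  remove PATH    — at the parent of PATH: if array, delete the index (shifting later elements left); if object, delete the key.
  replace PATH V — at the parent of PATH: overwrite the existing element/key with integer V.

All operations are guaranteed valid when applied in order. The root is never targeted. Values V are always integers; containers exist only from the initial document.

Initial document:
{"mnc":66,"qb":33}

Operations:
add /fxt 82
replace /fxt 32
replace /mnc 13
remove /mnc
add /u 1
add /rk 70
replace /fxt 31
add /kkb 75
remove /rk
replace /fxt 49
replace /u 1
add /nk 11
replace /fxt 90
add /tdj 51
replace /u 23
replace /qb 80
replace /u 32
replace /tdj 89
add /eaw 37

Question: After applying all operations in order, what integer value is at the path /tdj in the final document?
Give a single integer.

Answer: 89

Derivation:
After op 1 (add /fxt 82): {"fxt":82,"mnc":66,"qb":33}
After op 2 (replace /fxt 32): {"fxt":32,"mnc":66,"qb":33}
After op 3 (replace /mnc 13): {"fxt":32,"mnc":13,"qb":33}
After op 4 (remove /mnc): {"fxt":32,"qb":33}
After op 5 (add /u 1): {"fxt":32,"qb":33,"u":1}
After op 6 (add /rk 70): {"fxt":32,"qb":33,"rk":70,"u":1}
After op 7 (replace /fxt 31): {"fxt":31,"qb":33,"rk":70,"u":1}
After op 8 (add /kkb 75): {"fxt":31,"kkb":75,"qb":33,"rk":70,"u":1}
After op 9 (remove /rk): {"fxt":31,"kkb":75,"qb":33,"u":1}
After op 10 (replace /fxt 49): {"fxt":49,"kkb":75,"qb":33,"u":1}
After op 11 (replace /u 1): {"fxt":49,"kkb":75,"qb":33,"u":1}
After op 12 (add /nk 11): {"fxt":49,"kkb":75,"nk":11,"qb":33,"u":1}
After op 13 (replace /fxt 90): {"fxt":90,"kkb":75,"nk":11,"qb":33,"u":1}
After op 14 (add /tdj 51): {"fxt":90,"kkb":75,"nk":11,"qb":33,"tdj":51,"u":1}
After op 15 (replace /u 23): {"fxt":90,"kkb":75,"nk":11,"qb":33,"tdj":51,"u":23}
After op 16 (replace /qb 80): {"fxt":90,"kkb":75,"nk":11,"qb":80,"tdj":51,"u":23}
After op 17 (replace /u 32): {"fxt":90,"kkb":75,"nk":11,"qb":80,"tdj":51,"u":32}
After op 18 (replace /tdj 89): {"fxt":90,"kkb":75,"nk":11,"qb":80,"tdj":89,"u":32}
After op 19 (add /eaw 37): {"eaw":37,"fxt":90,"kkb":75,"nk":11,"qb":80,"tdj":89,"u":32}
Value at /tdj: 89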